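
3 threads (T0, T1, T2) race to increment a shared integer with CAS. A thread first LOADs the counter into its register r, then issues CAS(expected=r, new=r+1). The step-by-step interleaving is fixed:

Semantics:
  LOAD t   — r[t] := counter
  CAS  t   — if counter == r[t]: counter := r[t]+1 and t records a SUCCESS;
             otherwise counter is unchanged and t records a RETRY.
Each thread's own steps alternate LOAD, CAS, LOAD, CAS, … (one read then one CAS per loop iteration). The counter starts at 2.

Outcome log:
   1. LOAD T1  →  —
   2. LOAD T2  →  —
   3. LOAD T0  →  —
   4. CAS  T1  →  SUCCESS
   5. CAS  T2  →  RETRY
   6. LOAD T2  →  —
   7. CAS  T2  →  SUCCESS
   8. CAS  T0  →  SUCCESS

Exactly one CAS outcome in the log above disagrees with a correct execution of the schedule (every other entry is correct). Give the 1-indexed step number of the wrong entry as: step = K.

step = 8

Correct run:
   1) LOAD T1:  M=2  r_T1=2
   2) LOAD T2:  M=2  r_T2=2
   3) LOAD T0:  M=2  r_T0=2
   4) CAS  T1:  M=3  r_T1=2 ✓
   5) CAS  T2:  M=3  r_T2=2 ✗
   6) LOAD T2:  M=3  r_T2=3
   7) CAS  T2:  M=4  r_T2=3 ✓
   8) CAS  T0:  M=4  r_T0=2 ✗
Flip is step 8.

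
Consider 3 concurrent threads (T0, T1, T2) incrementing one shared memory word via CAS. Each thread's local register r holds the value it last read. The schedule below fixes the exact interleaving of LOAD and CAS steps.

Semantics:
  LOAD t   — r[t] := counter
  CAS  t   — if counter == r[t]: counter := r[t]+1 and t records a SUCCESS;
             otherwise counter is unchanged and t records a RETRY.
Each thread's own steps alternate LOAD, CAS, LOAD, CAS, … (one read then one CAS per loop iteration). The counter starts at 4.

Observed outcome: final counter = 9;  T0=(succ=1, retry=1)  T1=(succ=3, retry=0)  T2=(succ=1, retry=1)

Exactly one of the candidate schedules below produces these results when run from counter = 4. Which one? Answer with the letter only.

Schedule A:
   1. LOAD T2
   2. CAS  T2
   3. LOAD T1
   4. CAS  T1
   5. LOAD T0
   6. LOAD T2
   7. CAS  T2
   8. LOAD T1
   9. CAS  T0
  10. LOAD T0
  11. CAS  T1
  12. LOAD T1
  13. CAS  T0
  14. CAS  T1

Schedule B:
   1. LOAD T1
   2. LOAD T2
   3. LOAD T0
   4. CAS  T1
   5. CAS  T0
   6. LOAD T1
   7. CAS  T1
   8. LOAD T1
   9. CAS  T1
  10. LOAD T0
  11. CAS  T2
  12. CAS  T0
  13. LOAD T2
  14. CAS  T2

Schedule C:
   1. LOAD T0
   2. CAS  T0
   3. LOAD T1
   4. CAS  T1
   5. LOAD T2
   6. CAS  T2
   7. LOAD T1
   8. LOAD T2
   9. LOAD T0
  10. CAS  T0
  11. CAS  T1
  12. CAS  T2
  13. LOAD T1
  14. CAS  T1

Run B:
[1] T1.load  rd  (counter 4, T1.r 4)
[2] T2.load  rd  (counter 4, T2.r 4)
[3] T0.load  rd  (counter 4, T0.r 4)
[4] T1.cas  hit  (counter 5, T1.r 4)
[5] T0.cas  miss  (counter 5, T0.r 4)
[6] T1.load  rd  (counter 5, T1.r 5)
[7] T1.cas  hit  (counter 6, T1.r 5)
[8] T1.load  rd  (counter 6, T1.r 6)
[9] T1.cas  hit  (counter 7, T1.r 6)
[10] T0.load  rd  (counter 7, T0.r 7)
[11] T2.cas  miss  (counter 7, T2.r 4)
[12] T0.cas  hit  (counter 8, T0.r 7)
[13] T2.load  rd  (counter 8, T2.r 8)
[14] T2.cas  hit  (counter 9, T2.r 8)

B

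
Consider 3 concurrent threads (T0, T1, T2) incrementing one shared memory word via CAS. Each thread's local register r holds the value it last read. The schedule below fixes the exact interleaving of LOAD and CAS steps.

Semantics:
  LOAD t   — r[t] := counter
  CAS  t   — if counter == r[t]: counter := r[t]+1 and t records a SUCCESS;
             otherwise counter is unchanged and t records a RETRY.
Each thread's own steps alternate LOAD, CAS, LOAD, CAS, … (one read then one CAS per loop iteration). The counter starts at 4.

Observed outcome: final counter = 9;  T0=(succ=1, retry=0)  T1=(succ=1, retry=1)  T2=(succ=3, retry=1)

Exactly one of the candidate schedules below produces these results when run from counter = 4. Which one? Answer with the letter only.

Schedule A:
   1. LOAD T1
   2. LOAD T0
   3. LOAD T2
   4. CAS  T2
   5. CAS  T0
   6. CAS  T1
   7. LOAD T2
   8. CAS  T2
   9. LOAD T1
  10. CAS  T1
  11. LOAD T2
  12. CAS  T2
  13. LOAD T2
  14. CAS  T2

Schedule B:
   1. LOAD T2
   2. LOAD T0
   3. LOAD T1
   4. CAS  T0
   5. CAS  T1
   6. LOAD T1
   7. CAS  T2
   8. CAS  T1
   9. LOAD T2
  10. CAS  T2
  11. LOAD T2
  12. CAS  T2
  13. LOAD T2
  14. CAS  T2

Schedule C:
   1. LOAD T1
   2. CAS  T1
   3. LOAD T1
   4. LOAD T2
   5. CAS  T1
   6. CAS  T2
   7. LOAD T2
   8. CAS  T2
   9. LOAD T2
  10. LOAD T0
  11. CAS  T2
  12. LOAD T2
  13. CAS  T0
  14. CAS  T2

B

Simulating candidate B:
#1 T2 reads 4
#2 T0 reads 4
#3 T1 reads 4
#4 T0 CAS(4→5) writes; counter now 5
#5 T1 CAS(4→5) fails; counter now 5
#6 T1 reads 5
#7 T2 CAS(4→5) fails; counter now 5
#8 T1 CAS(5→6) writes; counter now 6
#9 T2 reads 6
#10 T2 CAS(6→7) writes; counter now 7
#11 T2 reads 7
#12 T2 CAS(7→8) writes; counter now 8
#13 T2 reads 8
#14 T2 CAS(8→9) writes; counter now 9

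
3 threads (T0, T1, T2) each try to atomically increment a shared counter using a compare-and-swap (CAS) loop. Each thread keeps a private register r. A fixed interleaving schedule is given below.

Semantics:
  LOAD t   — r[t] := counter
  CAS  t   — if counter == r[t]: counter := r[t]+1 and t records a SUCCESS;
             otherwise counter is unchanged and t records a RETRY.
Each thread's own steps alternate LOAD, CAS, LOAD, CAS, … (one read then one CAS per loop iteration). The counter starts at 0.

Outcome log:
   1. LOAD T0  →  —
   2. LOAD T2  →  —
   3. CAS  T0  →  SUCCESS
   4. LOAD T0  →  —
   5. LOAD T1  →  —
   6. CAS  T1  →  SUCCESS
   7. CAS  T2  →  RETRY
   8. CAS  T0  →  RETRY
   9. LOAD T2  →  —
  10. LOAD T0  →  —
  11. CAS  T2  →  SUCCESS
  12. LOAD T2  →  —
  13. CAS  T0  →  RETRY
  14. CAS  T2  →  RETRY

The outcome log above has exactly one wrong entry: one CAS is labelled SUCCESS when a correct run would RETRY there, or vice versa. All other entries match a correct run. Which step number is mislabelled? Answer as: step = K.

Reference trace:
[1] T0.load  rd  (counter 0, T0.r 0)
[2] T2.load  rd  (counter 0, T2.r 0)
[3] T0.cas  hit  (counter 1, T0.r 0)
[4] T0.load  rd  (counter 1, T0.r 1)
[5] T1.load  rd  (counter 1, T1.r 1)
[6] T1.cas  hit  (counter 2, T1.r 1)
[7] T2.cas  miss  (counter 2, T2.r 0)
[8] T0.cas  miss  (counter 2, T0.r 1)
[9] T2.load  rd  (counter 2, T2.r 2)
[10] T0.load  rd  (counter 2, T0.r 2)
[11] T2.cas  hit  (counter 3, T2.r 2)
[12] T2.load  rd  (counter 3, T2.r 3)
[13] T0.cas  miss  (counter 3, T0.r 2)
[14] T2.cas  hit  (counter 4, T2.r 3)
Mismatch at 14.

step = 14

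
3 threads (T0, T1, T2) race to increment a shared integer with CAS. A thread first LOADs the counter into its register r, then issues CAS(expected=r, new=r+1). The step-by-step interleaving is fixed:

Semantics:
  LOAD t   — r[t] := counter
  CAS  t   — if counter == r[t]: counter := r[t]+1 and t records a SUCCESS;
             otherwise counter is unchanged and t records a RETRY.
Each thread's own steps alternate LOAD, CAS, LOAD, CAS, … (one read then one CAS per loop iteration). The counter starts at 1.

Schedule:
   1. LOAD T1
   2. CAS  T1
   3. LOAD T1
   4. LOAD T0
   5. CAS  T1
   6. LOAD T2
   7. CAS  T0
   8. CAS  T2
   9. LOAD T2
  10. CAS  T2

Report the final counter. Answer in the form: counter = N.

1. LOAD T1 → mem=1 r[T1]=1 [LOAD]
2. CAS T1 → mem=2 r[T1]=1 [OK]
3. LOAD T1 → mem=2 r[T1]=2 [LOAD]
4. LOAD T0 → mem=2 r[T0]=2 [LOAD]
5. CAS T1 → mem=3 r[T1]=2 [OK]
6. LOAD T2 → mem=3 r[T2]=3 [LOAD]
7. CAS T0 → mem=3 r[T0]=2 [RETRY]
8. CAS T2 → mem=4 r[T2]=3 [OK]
9. LOAD T2 → mem=4 r[T2]=4 [LOAD]
10. CAS T2 → mem=5 r[T2]=4 [OK]

counter = 5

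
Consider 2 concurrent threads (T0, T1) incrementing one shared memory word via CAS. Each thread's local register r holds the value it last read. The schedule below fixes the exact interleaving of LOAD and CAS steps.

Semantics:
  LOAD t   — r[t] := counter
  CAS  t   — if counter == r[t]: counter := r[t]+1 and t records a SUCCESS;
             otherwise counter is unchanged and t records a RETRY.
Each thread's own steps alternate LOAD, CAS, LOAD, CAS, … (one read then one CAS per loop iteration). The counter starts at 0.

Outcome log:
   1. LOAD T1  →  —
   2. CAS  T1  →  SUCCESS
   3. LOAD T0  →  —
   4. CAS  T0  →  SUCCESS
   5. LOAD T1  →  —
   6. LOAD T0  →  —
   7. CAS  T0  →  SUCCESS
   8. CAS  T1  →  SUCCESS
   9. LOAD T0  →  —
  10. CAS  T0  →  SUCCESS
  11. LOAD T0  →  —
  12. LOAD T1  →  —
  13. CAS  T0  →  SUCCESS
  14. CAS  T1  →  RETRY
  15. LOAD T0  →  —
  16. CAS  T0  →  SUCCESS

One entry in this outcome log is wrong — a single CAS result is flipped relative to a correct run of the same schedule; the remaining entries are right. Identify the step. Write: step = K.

Re-executing:
T1 LOAD — after: cnt=0, r=0 — load
T1 CAS — after: cnt=1, r=0 — ok
T0 LOAD — after: cnt=1, r=1 — load
T0 CAS — after: cnt=2, r=1 — ok
T1 LOAD — after: cnt=2, r=2 — load
T0 LOAD — after: cnt=2, r=2 — load
T0 CAS — after: cnt=3, r=2 — ok
T1 CAS — after: cnt=3, r=2 — retry
T0 LOAD — after: cnt=3, r=3 — load
T0 CAS — after: cnt=4, r=3 — ok
T0 LOAD — after: cnt=4, r=4 — load
T1 LOAD — after: cnt=4, r=4 — load
T0 CAS — after: cnt=5, r=4 — ok
T1 CAS — after: cnt=5, r=4 — retry
T0 LOAD — after: cnt=5, r=5 — load
T0 CAS — after: cnt=6, r=5 — ok
Mismatch at 8.

step = 8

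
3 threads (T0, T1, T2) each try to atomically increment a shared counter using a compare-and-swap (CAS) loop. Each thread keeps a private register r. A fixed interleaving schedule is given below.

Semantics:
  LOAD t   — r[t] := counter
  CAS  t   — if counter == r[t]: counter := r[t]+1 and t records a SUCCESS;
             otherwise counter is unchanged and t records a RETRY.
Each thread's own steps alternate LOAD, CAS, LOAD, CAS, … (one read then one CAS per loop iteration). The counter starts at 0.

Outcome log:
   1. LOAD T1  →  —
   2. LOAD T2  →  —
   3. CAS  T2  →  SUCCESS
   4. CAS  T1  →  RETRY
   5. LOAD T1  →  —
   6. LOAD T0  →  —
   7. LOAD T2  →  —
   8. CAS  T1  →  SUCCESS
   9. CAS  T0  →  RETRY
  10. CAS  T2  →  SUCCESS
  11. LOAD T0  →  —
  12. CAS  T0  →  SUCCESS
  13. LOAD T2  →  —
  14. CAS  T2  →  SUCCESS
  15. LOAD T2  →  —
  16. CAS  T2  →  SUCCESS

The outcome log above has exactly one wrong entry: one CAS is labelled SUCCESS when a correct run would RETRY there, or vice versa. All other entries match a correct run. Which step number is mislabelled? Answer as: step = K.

step = 10

Re-executing:
step 1: T1 LOAD ⇒ load; ctr=0 reg=0
step 2: T2 LOAD ⇒ load; ctr=0 reg=0
step 3: T2 CAS ⇒ ok; ctr=1 reg=0
step 4: T1 CAS ⇒ retry; ctr=1 reg=0
step 5: T1 LOAD ⇒ load; ctr=1 reg=1
step 6: T0 LOAD ⇒ load; ctr=1 reg=1
step 7: T2 LOAD ⇒ load; ctr=1 reg=1
step 8: T1 CAS ⇒ ok; ctr=2 reg=1
step 9: T0 CAS ⇒ retry; ctr=2 reg=1
step 10: T2 CAS ⇒ retry; ctr=2 reg=1
step 11: T0 LOAD ⇒ load; ctr=2 reg=2
step 12: T0 CAS ⇒ ok; ctr=3 reg=2
step 13: T2 LOAD ⇒ load; ctr=3 reg=3
step 14: T2 CAS ⇒ ok; ctr=4 reg=3
step 15: T2 LOAD ⇒ load; ctr=4 reg=4
step 16: T2 CAS ⇒ ok; ctr=5 reg=4
Flip is step 10.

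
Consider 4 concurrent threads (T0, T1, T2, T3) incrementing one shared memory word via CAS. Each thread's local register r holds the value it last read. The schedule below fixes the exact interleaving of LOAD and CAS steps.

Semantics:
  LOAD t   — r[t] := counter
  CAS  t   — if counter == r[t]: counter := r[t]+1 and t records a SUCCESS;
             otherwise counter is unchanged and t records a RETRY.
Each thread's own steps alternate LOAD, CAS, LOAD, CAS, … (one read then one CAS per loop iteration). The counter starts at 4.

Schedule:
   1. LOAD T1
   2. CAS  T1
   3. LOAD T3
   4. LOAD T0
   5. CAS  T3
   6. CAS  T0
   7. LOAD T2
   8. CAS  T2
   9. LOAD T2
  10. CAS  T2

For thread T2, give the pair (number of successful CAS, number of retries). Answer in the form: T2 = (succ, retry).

T2 = (2, 0)

   1) LOAD T1:  M=4  r_T1=4
   2) CAS  T1:  M=5  r_T1=4 ✓
   3) LOAD T3:  M=5  r_T3=5
   4) LOAD T0:  M=5  r_T0=5
   5) CAS  T3:  M=6  r_T3=5 ✓
   6) CAS  T0:  M=6  r_T0=5 ✗
   7) LOAD T2:  M=6  r_T2=6
   8) CAS  T2:  M=7  r_T2=6 ✓
   9) LOAD T2:  M=7  r_T2=7
  10) CAS  T2:  M=8  r_T2=7 ✓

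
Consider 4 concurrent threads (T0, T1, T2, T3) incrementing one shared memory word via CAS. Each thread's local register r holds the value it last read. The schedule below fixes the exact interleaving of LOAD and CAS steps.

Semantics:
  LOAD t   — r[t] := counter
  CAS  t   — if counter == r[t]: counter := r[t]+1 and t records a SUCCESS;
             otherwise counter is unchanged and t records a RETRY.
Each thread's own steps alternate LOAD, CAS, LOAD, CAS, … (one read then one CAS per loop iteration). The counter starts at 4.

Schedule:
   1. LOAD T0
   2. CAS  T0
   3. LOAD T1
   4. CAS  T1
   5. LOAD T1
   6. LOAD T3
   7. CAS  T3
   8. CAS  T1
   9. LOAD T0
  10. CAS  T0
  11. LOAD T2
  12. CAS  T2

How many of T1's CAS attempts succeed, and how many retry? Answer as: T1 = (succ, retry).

step 1: T0 LOAD ⇒ load; ctr=4 reg=4
step 2: T0 CAS ⇒ ok; ctr=5 reg=4
step 3: T1 LOAD ⇒ load; ctr=5 reg=5
step 4: T1 CAS ⇒ ok; ctr=6 reg=5
step 5: T1 LOAD ⇒ load; ctr=6 reg=6
step 6: T3 LOAD ⇒ load; ctr=6 reg=6
step 7: T3 CAS ⇒ ok; ctr=7 reg=6
step 8: T1 CAS ⇒ retry; ctr=7 reg=6
step 9: T0 LOAD ⇒ load; ctr=7 reg=7
step 10: T0 CAS ⇒ ok; ctr=8 reg=7
step 11: T2 LOAD ⇒ load; ctr=8 reg=8
step 12: T2 CAS ⇒ ok; ctr=9 reg=8

T1 = (1, 1)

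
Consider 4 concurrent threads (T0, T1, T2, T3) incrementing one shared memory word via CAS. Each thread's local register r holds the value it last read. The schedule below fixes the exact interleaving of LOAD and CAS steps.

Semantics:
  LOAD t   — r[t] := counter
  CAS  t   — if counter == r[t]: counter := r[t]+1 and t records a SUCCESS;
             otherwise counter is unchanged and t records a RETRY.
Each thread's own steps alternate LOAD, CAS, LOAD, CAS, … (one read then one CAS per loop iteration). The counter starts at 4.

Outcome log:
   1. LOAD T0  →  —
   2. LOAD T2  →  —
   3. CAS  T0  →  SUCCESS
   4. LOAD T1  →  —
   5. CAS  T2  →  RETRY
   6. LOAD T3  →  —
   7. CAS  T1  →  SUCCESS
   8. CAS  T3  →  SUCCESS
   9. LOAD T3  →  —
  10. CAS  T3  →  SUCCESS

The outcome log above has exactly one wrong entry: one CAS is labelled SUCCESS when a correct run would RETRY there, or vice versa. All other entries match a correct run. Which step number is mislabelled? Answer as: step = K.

Correct run:
T0 LOAD — after: cnt=4, r=4 — load
T2 LOAD — after: cnt=4, r=4 — load
T0 CAS — after: cnt=5, r=4 — ok
T1 LOAD — after: cnt=5, r=5 — load
T2 CAS — after: cnt=5, r=4 — retry
T3 LOAD — after: cnt=5, r=5 — load
T1 CAS — after: cnt=6, r=5 — ok
T3 CAS — after: cnt=6, r=5 — retry
T3 LOAD — after: cnt=6, r=6 — load
T3 CAS — after: cnt=7, r=6 — ok
Flip is step 8.

step = 8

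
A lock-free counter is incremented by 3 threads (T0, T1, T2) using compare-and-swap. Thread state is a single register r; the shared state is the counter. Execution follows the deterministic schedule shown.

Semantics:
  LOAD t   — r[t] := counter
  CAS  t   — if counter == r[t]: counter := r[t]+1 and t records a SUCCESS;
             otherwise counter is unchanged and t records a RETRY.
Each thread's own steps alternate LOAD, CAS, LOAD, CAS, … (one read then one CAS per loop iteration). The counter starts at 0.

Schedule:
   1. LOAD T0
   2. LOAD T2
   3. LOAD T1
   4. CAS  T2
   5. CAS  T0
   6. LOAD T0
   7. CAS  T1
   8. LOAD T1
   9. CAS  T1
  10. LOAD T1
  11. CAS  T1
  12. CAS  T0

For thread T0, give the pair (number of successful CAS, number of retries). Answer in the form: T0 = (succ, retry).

#1 T0 reads 0
#2 T2 reads 0
#3 T1 reads 0
#4 T2 CAS(0→1) writes; counter now 1
#5 T0 CAS(0→1) fails; counter now 1
#6 T0 reads 1
#7 T1 CAS(0→1) fails; counter now 1
#8 T1 reads 1
#9 T1 CAS(1→2) writes; counter now 2
#10 T1 reads 2
#11 T1 CAS(2→3) writes; counter now 3
#12 T0 CAS(1→2) fails; counter now 3

T0 = (0, 2)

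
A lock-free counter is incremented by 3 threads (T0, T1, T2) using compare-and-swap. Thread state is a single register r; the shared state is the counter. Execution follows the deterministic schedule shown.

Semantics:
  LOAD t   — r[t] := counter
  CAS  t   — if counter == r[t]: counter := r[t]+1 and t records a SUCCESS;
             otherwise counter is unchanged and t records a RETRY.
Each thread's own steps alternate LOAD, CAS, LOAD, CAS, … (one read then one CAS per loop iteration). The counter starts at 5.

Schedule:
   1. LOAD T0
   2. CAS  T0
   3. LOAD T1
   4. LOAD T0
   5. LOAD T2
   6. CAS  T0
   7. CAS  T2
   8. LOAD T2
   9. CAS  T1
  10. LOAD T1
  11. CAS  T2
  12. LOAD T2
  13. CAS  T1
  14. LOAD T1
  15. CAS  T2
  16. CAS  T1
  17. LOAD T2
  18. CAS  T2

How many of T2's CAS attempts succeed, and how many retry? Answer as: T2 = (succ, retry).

   1) LOAD T0:  M=5  r_T0=5
   2) CAS  T0:  M=6  r_T0=5 ✓
   3) LOAD T1:  M=6  r_T1=6
   4) LOAD T0:  M=6  r_T0=6
   5) LOAD T2:  M=6  r_T2=6
   6) CAS  T0:  M=7  r_T0=6 ✓
   7) CAS  T2:  M=7  r_T2=6 ✗
   8) LOAD T2:  M=7  r_T2=7
   9) CAS  T1:  M=7  r_T1=6 ✗
  10) LOAD T1:  M=7  r_T1=7
  11) CAS  T2:  M=8  r_T2=7 ✓
  12) LOAD T2:  M=8  r_T2=8
  13) CAS  T1:  M=8  r_T1=7 ✗
  14) LOAD T1:  M=8  r_T1=8
  15) CAS  T2:  M=9  r_T2=8 ✓
  16) CAS  T1:  M=9  r_T1=8 ✗
  17) LOAD T2:  M=9  r_T2=9
  18) CAS  T2:  M=10  r_T2=9 ✓

T2 = (3, 1)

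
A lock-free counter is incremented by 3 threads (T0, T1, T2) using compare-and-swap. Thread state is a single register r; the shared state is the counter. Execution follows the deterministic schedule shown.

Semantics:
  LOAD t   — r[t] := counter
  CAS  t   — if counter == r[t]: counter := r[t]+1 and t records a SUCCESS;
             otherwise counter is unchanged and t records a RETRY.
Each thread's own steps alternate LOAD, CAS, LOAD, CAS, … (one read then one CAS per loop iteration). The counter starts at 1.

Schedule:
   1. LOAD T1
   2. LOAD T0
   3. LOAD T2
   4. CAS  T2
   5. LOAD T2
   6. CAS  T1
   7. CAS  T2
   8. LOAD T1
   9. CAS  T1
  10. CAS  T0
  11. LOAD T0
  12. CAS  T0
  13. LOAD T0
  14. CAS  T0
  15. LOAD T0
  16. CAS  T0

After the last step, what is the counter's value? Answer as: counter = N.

counter = 7

#1 T1 reads 1
#2 T0 reads 1
#3 T2 reads 1
#4 T2 CAS(1→2) writes; counter now 2
#5 T2 reads 2
#6 T1 CAS(1→2) fails; counter now 2
#7 T2 CAS(2→3) writes; counter now 3
#8 T1 reads 3
#9 T1 CAS(3→4) writes; counter now 4
#10 T0 CAS(1→2) fails; counter now 4
#11 T0 reads 4
#12 T0 CAS(4→5) writes; counter now 5
#13 T0 reads 5
#14 T0 CAS(5→6) writes; counter now 6
#15 T0 reads 6
#16 T0 CAS(6→7) writes; counter now 7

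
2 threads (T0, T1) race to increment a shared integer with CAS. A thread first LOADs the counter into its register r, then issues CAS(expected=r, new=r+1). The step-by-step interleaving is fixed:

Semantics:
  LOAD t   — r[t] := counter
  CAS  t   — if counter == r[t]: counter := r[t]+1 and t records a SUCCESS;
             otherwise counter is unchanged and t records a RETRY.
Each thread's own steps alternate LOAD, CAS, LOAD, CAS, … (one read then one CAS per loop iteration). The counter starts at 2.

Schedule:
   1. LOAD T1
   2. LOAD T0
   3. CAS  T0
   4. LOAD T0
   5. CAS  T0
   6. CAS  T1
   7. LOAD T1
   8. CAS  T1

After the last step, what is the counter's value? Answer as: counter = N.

1. LOAD T1 → mem=2 r[T1]=2 [LOAD]
2. LOAD T0 → mem=2 r[T0]=2 [LOAD]
3. CAS T0 → mem=3 r[T0]=2 [OK]
4. LOAD T0 → mem=3 r[T0]=3 [LOAD]
5. CAS T0 → mem=4 r[T0]=3 [OK]
6. CAS T1 → mem=4 r[T1]=2 [RETRY]
7. LOAD T1 → mem=4 r[T1]=4 [LOAD]
8. CAS T1 → mem=5 r[T1]=4 [OK]

counter = 5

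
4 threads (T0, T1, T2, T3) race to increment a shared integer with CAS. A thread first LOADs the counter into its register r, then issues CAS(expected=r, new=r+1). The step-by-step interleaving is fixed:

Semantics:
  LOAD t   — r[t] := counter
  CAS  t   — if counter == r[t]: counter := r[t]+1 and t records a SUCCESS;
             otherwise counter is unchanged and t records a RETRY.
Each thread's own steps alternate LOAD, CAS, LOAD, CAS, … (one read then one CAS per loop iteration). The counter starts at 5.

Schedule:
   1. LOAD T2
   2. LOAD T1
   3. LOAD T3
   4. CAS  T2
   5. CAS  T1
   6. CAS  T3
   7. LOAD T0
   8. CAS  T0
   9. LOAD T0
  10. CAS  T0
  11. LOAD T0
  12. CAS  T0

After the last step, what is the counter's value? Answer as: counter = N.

T2 LOAD — after: cnt=5, r=5 — load
T1 LOAD — after: cnt=5, r=5 — load
T3 LOAD — after: cnt=5, r=5 — load
T2 CAS — after: cnt=6, r=5 — ok
T1 CAS — after: cnt=6, r=5 — retry
T3 CAS — after: cnt=6, r=5 — retry
T0 LOAD — after: cnt=6, r=6 — load
T0 CAS — after: cnt=7, r=6 — ok
T0 LOAD — after: cnt=7, r=7 — load
T0 CAS — after: cnt=8, r=7 — ok
T0 LOAD — after: cnt=8, r=8 — load
T0 CAS — after: cnt=9, r=8 — ok

counter = 9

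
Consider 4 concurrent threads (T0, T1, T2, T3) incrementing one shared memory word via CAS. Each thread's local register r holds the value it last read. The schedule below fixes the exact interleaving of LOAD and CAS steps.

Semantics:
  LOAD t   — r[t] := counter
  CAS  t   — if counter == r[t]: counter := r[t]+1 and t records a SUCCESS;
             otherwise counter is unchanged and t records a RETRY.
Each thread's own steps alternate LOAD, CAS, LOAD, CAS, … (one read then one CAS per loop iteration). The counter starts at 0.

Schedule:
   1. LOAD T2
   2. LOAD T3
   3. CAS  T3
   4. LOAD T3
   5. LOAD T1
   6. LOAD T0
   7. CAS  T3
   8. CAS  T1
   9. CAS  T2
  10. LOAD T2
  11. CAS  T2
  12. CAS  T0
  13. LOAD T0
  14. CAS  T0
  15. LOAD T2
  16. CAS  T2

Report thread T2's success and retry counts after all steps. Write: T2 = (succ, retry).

   1) LOAD T2:  M=0  r_T2=0
   2) LOAD T3:  M=0  r_T3=0
   3) CAS  T3:  M=1  r_T3=0 ✓
   4) LOAD T3:  M=1  r_T3=1
   5) LOAD T1:  M=1  r_T1=1
   6) LOAD T0:  M=1  r_T0=1
   7) CAS  T3:  M=2  r_T3=1 ✓
   8) CAS  T1:  M=2  r_T1=1 ✗
   9) CAS  T2:  M=2  r_T2=0 ✗
  10) LOAD T2:  M=2  r_T2=2
  11) CAS  T2:  M=3  r_T2=2 ✓
  12) CAS  T0:  M=3  r_T0=1 ✗
  13) LOAD T0:  M=3  r_T0=3
  14) CAS  T0:  M=4  r_T0=3 ✓
  15) LOAD T2:  M=4  r_T2=4
  16) CAS  T2:  M=5  r_T2=4 ✓

T2 = (2, 1)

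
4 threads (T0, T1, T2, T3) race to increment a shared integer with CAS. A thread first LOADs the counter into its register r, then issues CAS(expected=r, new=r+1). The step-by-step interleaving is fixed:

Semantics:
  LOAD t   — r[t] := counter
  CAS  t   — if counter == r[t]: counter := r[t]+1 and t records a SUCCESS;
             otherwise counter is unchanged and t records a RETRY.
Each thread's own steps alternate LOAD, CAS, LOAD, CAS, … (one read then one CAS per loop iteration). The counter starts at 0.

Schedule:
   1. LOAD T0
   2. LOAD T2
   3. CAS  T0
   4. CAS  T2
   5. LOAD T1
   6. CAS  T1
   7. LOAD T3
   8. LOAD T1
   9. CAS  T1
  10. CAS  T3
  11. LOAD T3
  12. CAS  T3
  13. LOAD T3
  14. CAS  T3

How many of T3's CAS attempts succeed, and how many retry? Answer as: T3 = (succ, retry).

step 1: T0 LOAD ⇒ load; ctr=0 reg=0
step 2: T2 LOAD ⇒ load; ctr=0 reg=0
step 3: T0 CAS ⇒ ok; ctr=1 reg=0
step 4: T2 CAS ⇒ retry; ctr=1 reg=0
step 5: T1 LOAD ⇒ load; ctr=1 reg=1
step 6: T1 CAS ⇒ ok; ctr=2 reg=1
step 7: T3 LOAD ⇒ load; ctr=2 reg=2
step 8: T1 LOAD ⇒ load; ctr=2 reg=2
step 9: T1 CAS ⇒ ok; ctr=3 reg=2
step 10: T3 CAS ⇒ retry; ctr=3 reg=2
step 11: T3 LOAD ⇒ load; ctr=3 reg=3
step 12: T3 CAS ⇒ ok; ctr=4 reg=3
step 13: T3 LOAD ⇒ load; ctr=4 reg=4
step 14: T3 CAS ⇒ ok; ctr=5 reg=4

T3 = (2, 1)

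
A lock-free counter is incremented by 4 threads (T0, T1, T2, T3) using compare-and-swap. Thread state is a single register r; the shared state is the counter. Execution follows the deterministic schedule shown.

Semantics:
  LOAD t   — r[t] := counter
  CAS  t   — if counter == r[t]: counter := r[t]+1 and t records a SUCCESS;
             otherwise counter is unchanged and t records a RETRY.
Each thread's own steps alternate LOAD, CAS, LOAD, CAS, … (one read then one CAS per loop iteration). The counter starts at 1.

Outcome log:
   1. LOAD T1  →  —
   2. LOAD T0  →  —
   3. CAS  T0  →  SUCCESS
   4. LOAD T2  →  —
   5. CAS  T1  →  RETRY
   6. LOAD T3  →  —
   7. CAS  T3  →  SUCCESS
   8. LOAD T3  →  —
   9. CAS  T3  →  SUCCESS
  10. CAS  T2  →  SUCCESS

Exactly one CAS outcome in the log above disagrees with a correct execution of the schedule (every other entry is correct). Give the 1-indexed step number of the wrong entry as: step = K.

step = 10

Re-executing:
[1] T1.load  rd  (counter 1, T1.r 1)
[2] T0.load  rd  (counter 1, T0.r 1)
[3] T0.cas  hit  (counter 2, T0.r 1)
[4] T2.load  rd  (counter 2, T2.r 2)
[5] T1.cas  miss  (counter 2, T1.r 1)
[6] T3.load  rd  (counter 2, T3.r 2)
[7] T3.cas  hit  (counter 3, T3.r 2)
[8] T3.load  rd  (counter 3, T3.r 3)
[9] T3.cas  hit  (counter 4, T3.r 3)
[10] T2.cas  miss  (counter 4, T2.r 2)
Flip is step 10.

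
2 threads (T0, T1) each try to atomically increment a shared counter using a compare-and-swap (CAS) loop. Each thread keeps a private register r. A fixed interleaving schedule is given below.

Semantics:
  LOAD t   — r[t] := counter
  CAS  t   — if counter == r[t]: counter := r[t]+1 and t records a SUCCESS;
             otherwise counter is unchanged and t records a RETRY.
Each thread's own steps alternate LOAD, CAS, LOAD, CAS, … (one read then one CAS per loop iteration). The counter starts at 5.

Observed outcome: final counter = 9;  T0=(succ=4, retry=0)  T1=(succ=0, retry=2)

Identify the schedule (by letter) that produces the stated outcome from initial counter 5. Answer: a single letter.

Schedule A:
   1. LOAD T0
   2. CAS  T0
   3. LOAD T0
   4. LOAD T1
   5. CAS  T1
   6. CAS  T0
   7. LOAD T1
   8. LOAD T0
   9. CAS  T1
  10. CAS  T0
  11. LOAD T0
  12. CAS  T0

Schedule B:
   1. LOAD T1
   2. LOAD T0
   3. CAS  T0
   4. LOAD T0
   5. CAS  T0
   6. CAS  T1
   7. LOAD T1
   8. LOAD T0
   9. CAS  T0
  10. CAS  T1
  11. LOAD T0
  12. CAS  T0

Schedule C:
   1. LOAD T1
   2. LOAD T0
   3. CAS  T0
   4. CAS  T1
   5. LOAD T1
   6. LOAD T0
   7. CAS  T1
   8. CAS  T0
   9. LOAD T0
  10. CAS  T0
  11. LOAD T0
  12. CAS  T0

B

Tracing schedule B:
1. LOAD T1 → mem=5 r[T1]=5 [LOAD]
2. LOAD T0 → mem=5 r[T0]=5 [LOAD]
3. CAS T0 → mem=6 r[T0]=5 [OK]
4. LOAD T0 → mem=6 r[T0]=6 [LOAD]
5. CAS T0 → mem=7 r[T0]=6 [OK]
6. CAS T1 → mem=7 r[T1]=5 [RETRY]
7. LOAD T1 → mem=7 r[T1]=7 [LOAD]
8. LOAD T0 → mem=7 r[T0]=7 [LOAD]
9. CAS T0 → mem=8 r[T0]=7 [OK]
10. CAS T1 → mem=8 r[T1]=7 [RETRY]
11. LOAD T0 → mem=8 r[T0]=8 [LOAD]
12. CAS T0 → mem=9 r[T0]=8 [OK]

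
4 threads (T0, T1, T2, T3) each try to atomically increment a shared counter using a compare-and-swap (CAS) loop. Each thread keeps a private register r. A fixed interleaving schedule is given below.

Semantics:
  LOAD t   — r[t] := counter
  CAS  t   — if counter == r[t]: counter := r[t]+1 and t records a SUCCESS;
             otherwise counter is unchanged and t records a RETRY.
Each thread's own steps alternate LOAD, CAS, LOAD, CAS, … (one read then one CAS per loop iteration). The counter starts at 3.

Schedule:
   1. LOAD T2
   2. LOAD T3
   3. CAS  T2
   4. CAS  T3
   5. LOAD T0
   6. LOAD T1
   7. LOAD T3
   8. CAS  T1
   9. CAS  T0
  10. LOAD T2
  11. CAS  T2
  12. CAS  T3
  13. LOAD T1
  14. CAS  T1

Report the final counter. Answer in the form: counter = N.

1. LOAD T2 → mem=3 r[T2]=3 [LOAD]
2. LOAD T3 → mem=3 r[T3]=3 [LOAD]
3. CAS T2 → mem=4 r[T2]=3 [OK]
4. CAS T3 → mem=4 r[T3]=3 [RETRY]
5. LOAD T0 → mem=4 r[T0]=4 [LOAD]
6. LOAD T1 → mem=4 r[T1]=4 [LOAD]
7. LOAD T3 → mem=4 r[T3]=4 [LOAD]
8. CAS T1 → mem=5 r[T1]=4 [OK]
9. CAS T0 → mem=5 r[T0]=4 [RETRY]
10. LOAD T2 → mem=5 r[T2]=5 [LOAD]
11. CAS T2 → mem=6 r[T2]=5 [OK]
12. CAS T3 → mem=6 r[T3]=4 [RETRY]
13. LOAD T1 → mem=6 r[T1]=6 [LOAD]
14. CAS T1 → mem=7 r[T1]=6 [OK]

counter = 7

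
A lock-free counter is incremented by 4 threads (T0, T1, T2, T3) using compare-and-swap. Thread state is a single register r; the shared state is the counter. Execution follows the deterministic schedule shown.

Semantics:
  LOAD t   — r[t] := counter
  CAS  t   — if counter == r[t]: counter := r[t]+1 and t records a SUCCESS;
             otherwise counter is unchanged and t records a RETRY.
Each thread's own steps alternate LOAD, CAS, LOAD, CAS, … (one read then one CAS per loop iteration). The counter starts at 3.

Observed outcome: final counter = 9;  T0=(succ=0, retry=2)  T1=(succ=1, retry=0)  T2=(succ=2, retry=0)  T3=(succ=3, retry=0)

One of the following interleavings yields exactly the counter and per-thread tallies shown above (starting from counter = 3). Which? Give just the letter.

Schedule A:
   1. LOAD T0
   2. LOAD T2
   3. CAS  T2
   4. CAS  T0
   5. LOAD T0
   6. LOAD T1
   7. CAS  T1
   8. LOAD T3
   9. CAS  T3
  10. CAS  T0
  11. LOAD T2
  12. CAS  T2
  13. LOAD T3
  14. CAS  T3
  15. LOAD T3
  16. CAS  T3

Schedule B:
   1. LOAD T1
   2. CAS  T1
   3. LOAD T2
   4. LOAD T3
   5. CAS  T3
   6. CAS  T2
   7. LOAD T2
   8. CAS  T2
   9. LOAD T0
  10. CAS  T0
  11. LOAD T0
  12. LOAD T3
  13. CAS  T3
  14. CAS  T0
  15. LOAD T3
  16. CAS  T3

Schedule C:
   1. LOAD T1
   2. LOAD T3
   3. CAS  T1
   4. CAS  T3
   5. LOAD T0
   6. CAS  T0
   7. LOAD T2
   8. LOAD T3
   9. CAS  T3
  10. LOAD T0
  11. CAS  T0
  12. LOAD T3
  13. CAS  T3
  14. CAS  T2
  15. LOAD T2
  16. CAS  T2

A

Run A:
   1) LOAD T0:  M=3  r_T0=3
   2) LOAD T2:  M=3  r_T2=3
   3) CAS  T2:  M=4  r_T2=3 ✓
   4) CAS  T0:  M=4  r_T0=3 ✗
   5) LOAD T0:  M=4  r_T0=4
   6) LOAD T1:  M=4  r_T1=4
   7) CAS  T1:  M=5  r_T1=4 ✓
   8) LOAD T3:  M=5  r_T3=5
   9) CAS  T3:  M=6  r_T3=5 ✓
  10) CAS  T0:  M=6  r_T0=4 ✗
  11) LOAD T2:  M=6  r_T2=6
  12) CAS  T2:  M=7  r_T2=6 ✓
  13) LOAD T3:  M=7  r_T3=7
  14) CAS  T3:  M=8  r_T3=7 ✓
  15) LOAD T3:  M=8  r_T3=8
  16) CAS  T3:  M=9  r_T3=8 ✓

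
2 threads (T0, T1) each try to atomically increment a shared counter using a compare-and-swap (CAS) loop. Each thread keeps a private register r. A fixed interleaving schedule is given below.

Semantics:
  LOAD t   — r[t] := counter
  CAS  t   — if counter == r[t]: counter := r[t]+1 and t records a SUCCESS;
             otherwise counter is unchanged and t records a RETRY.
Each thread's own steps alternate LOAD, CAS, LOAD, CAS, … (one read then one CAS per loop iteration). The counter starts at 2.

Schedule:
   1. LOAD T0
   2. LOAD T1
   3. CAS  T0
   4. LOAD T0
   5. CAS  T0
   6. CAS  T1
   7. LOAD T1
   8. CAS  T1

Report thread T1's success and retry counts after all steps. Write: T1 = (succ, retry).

   1) LOAD T0:  M=2  r_T0=2
   2) LOAD T1:  M=2  r_T1=2
   3) CAS  T0:  M=3  r_T0=2 ✓
   4) LOAD T0:  M=3  r_T0=3
   5) CAS  T0:  M=4  r_T0=3 ✓
   6) CAS  T1:  M=4  r_T1=2 ✗
   7) LOAD T1:  M=4  r_T1=4
   8) CAS  T1:  M=5  r_T1=4 ✓

T1 = (1, 1)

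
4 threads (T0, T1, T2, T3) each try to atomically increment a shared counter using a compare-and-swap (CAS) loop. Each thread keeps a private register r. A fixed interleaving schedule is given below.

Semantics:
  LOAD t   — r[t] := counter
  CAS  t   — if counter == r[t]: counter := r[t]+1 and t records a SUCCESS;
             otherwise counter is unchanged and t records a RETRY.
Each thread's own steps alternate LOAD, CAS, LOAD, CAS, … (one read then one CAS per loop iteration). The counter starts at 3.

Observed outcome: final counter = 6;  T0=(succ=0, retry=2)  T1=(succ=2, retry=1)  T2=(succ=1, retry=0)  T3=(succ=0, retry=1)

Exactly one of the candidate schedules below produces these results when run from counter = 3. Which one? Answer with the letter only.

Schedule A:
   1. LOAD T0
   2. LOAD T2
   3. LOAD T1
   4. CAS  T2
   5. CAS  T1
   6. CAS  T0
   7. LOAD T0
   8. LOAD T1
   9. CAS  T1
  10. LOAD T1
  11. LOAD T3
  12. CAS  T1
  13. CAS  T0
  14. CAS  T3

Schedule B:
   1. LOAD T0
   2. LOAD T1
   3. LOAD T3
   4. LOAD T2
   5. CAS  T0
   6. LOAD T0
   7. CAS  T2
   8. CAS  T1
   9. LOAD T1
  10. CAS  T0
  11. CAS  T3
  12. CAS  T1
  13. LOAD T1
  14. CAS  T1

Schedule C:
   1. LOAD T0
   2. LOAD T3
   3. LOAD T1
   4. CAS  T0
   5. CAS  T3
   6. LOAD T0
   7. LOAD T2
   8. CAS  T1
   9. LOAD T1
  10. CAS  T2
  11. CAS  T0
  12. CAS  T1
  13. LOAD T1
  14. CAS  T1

Run A:
   1) LOAD T0:  M=3  r_T0=3
   2) LOAD T2:  M=3  r_T2=3
   3) LOAD T1:  M=3  r_T1=3
   4) CAS  T2:  M=4  r_T2=3 ✓
   5) CAS  T1:  M=4  r_T1=3 ✗
   6) CAS  T0:  M=4  r_T0=3 ✗
   7) LOAD T0:  M=4  r_T0=4
   8) LOAD T1:  M=4  r_T1=4
   9) CAS  T1:  M=5  r_T1=4 ✓
  10) LOAD T1:  M=5  r_T1=5
  11) LOAD T3:  M=5  r_T3=5
  12) CAS  T1:  M=6  r_T1=5 ✓
  13) CAS  T0:  M=6  r_T0=4 ✗
  14) CAS  T3:  M=6  r_T3=5 ✗

A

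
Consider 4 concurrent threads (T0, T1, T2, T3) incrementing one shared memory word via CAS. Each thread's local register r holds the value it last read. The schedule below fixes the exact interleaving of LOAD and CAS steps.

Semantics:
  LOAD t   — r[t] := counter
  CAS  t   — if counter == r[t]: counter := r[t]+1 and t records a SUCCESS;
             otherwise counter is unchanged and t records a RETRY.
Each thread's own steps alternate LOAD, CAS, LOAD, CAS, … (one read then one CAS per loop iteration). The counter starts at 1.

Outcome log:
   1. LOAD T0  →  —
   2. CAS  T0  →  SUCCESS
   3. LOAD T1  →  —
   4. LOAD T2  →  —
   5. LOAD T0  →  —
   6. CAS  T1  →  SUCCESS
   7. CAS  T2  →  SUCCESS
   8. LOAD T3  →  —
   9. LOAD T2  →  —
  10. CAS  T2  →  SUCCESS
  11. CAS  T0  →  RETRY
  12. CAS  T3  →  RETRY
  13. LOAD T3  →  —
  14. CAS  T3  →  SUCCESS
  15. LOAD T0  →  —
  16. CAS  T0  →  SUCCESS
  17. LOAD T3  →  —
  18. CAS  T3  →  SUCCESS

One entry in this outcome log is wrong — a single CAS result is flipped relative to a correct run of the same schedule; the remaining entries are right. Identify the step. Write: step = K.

Re-executing:
1. LOAD T0 → mem=1 r[T0]=1 [LOAD]
2. CAS T0 → mem=2 r[T0]=1 [OK]
3. LOAD T1 → mem=2 r[T1]=2 [LOAD]
4. LOAD T2 → mem=2 r[T2]=2 [LOAD]
5. LOAD T0 → mem=2 r[T0]=2 [LOAD]
6. CAS T1 → mem=3 r[T1]=2 [OK]
7. CAS T2 → mem=3 r[T2]=2 [RETRY]
8. LOAD T3 → mem=3 r[T3]=3 [LOAD]
9. LOAD T2 → mem=3 r[T2]=3 [LOAD]
10. CAS T2 → mem=4 r[T2]=3 [OK]
11. CAS T0 → mem=4 r[T0]=2 [RETRY]
12. CAS T3 → mem=4 r[T3]=3 [RETRY]
13. LOAD T3 → mem=4 r[T3]=4 [LOAD]
14. CAS T3 → mem=5 r[T3]=4 [OK]
15. LOAD T0 → mem=5 r[T0]=5 [LOAD]
16. CAS T0 → mem=6 r[T0]=5 [OK]
17. LOAD T3 → mem=6 r[T3]=6 [LOAD]
18. CAS T3 → mem=7 r[T3]=6 [OK]
Log disagrees first at step 7.

step = 7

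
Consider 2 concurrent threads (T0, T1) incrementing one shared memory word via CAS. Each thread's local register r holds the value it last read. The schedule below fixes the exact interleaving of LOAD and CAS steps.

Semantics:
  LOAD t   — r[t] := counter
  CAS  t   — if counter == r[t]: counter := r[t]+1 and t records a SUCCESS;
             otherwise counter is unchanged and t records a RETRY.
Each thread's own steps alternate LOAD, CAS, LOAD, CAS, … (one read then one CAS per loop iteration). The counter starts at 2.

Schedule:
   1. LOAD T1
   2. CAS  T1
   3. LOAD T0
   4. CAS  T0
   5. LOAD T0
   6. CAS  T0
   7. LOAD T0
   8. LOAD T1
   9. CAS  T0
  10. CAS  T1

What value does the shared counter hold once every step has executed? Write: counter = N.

#1 T1 reads 2
#2 T1 CAS(2→3) writes; counter now 3
#3 T0 reads 3
#4 T0 CAS(3→4) writes; counter now 4
#5 T0 reads 4
#6 T0 CAS(4→5) writes; counter now 5
#7 T0 reads 5
#8 T1 reads 5
#9 T0 CAS(5→6) writes; counter now 6
#10 T1 CAS(5→6) fails; counter now 6

counter = 6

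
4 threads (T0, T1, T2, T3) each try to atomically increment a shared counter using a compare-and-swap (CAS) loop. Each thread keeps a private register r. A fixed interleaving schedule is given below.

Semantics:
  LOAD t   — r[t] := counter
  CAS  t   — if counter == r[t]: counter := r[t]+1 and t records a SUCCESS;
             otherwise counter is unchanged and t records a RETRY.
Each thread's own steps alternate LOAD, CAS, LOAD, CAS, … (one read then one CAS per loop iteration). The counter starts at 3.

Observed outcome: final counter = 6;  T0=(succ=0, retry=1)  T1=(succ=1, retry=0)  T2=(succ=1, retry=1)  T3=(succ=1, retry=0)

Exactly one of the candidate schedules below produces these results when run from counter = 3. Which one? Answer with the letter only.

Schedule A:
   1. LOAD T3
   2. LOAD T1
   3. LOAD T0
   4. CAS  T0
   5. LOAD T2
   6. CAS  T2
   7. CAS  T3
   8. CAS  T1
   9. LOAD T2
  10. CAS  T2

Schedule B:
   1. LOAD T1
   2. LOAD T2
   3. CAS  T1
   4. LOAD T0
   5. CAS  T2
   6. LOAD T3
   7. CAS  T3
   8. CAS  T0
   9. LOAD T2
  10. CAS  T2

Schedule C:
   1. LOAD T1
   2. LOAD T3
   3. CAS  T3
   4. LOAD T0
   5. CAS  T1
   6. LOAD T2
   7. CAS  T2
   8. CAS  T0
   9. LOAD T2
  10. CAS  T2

Simulating candidate B:
step 1: T1 LOAD ⇒ load; ctr=3 reg=3
step 2: T2 LOAD ⇒ load; ctr=3 reg=3
step 3: T1 CAS ⇒ ok; ctr=4 reg=3
step 4: T0 LOAD ⇒ load; ctr=4 reg=4
step 5: T2 CAS ⇒ retry; ctr=4 reg=3
step 6: T3 LOAD ⇒ load; ctr=4 reg=4
step 7: T3 CAS ⇒ ok; ctr=5 reg=4
step 8: T0 CAS ⇒ retry; ctr=5 reg=4
step 9: T2 LOAD ⇒ load; ctr=5 reg=5
step 10: T2 CAS ⇒ ok; ctr=6 reg=5

B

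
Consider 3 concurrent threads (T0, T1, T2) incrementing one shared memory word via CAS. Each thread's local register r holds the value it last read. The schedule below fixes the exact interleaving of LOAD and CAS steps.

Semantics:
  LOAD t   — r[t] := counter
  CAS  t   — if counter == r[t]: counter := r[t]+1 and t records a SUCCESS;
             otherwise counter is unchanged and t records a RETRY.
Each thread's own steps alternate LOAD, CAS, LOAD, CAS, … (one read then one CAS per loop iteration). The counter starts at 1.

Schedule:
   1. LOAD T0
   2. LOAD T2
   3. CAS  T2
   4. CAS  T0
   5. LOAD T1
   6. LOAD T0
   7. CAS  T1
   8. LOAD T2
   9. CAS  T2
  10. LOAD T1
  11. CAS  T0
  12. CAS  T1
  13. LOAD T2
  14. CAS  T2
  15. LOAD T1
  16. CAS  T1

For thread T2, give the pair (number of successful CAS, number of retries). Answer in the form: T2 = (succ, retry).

T2 = (3, 0)

1. LOAD T0 → mem=1 r[T0]=1 [LOAD]
2. LOAD T2 → mem=1 r[T2]=1 [LOAD]
3. CAS T2 → mem=2 r[T2]=1 [OK]
4. CAS T0 → mem=2 r[T0]=1 [RETRY]
5. LOAD T1 → mem=2 r[T1]=2 [LOAD]
6. LOAD T0 → mem=2 r[T0]=2 [LOAD]
7. CAS T1 → mem=3 r[T1]=2 [OK]
8. LOAD T2 → mem=3 r[T2]=3 [LOAD]
9. CAS T2 → mem=4 r[T2]=3 [OK]
10. LOAD T1 → mem=4 r[T1]=4 [LOAD]
11. CAS T0 → mem=4 r[T0]=2 [RETRY]
12. CAS T1 → mem=5 r[T1]=4 [OK]
13. LOAD T2 → mem=5 r[T2]=5 [LOAD]
14. CAS T2 → mem=6 r[T2]=5 [OK]
15. LOAD T1 → mem=6 r[T1]=6 [LOAD]
16. CAS T1 → mem=7 r[T1]=6 [OK]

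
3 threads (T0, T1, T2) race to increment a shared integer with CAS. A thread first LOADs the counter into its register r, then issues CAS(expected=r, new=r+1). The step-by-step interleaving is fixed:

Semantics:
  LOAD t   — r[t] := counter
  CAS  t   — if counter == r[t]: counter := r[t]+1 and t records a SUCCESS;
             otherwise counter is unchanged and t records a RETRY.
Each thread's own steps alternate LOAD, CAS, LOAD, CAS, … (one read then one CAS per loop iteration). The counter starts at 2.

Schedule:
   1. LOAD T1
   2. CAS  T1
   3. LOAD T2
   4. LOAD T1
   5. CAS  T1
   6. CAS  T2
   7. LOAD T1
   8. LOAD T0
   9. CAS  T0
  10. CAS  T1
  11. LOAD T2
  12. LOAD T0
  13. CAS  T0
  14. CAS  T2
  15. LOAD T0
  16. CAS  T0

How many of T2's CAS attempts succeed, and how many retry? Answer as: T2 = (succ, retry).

#1 T1 reads 2
#2 T1 CAS(2→3) writes; counter now 3
#3 T2 reads 3
#4 T1 reads 3
#5 T1 CAS(3→4) writes; counter now 4
#6 T2 CAS(3→4) fails; counter now 4
#7 T1 reads 4
#8 T0 reads 4
#9 T0 CAS(4→5) writes; counter now 5
#10 T1 CAS(4→5) fails; counter now 5
#11 T2 reads 5
#12 T0 reads 5
#13 T0 CAS(5→6) writes; counter now 6
#14 T2 CAS(5→6) fails; counter now 6
#15 T0 reads 6
#16 T0 CAS(6→7) writes; counter now 7

T2 = (0, 2)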